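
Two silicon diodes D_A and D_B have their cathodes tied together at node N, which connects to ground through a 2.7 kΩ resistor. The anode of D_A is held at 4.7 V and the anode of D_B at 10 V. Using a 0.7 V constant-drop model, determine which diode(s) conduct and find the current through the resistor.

Assume both conduct. Then node N would need to be at both 4.7−0.7 = 4 V and 10−0.7 = 9.3 V, which is impossible.
Assume only D_B conducts: V_N = 10 − 0.7 = 9.3 V, so I_R = 9.3/2.7 = 3.44 mA.
Check D_A: its anode-to-cathode voltage is 4.7 − 9.3 = -4.6 V < 0.7 V, so it is off. The assumption is consistent.

Only D_B conducts; I_R ≈ 3.4 mA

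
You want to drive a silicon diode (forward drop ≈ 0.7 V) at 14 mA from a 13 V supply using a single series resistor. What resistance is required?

The resistor drops V_S − V_D = 13 − 0.7 = 12.3 V at 14 mA.
R = 12.3 V / 14 mA = 0.879 kΩ.

R ≈ 0.88 kΩ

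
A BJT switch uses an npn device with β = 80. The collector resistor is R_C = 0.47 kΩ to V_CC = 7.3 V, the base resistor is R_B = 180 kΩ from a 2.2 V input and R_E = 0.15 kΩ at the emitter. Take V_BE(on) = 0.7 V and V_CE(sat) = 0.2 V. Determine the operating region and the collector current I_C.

Assume active. Base-emitter loop: I_B = (V_BB − V_BE)/(R_B + (β+1)R_E) = (2.2 − 0.7)/(180 + 81×0.15) = 0.00781 mA.
I_C = β·I_B = 80×0.00781 = 0.625 mA.
V_CE = V_CC − I_C·R_C − I_E·R_E = 7.3 − 0.625×0.47 − 0.632×0.15 = 6.91 V > V_CE(sat), so the active-region assumption holds.

active; I_C ≈ 0.62 mA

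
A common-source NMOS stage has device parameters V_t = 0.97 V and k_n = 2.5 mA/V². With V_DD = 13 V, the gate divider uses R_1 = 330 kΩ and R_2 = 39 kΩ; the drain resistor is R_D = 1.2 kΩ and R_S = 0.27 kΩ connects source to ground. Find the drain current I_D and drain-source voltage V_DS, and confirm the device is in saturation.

V_G = V_DD·R_2/(R_1+R_2) = 13×39/369 = 1.37 V.
Assume saturation: I_D = (k_n/2)(V_GS − V_t)² with V_GS = V_G − I_D·R_S = 1.37 − 0.27·I_D.
Substituting gives 0.0911·I_D² − 1.27·I_D + 0.204 = 0, with roots I_D = 0.162 or 13.8 mA.
The root I_D = 13.8 mA gives V_GS = -2.35 V ≤ V_t, so take I_D = 0.162 mA.
Then V_GS = 1.33 V and V_DS = V_DD − I_D(R_D+R_S) = 13 − 0.162×1.47 = 12.8 V.
Saturation requires V_DS ≥ V_GS − V_t = 0.36 V; 12.8 ≥ 0.36 ✓.

I_D ≈ 0.16 mA, V_DS ≈ 13 V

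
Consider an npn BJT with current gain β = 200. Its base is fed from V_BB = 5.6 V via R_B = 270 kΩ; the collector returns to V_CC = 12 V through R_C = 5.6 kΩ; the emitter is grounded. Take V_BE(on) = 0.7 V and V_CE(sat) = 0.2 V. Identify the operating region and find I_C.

saturation; I_C ≈ 2.1 mA

Assume active: I_B = (5.6 − 0.7)/270 = 0.0181 mA, giving I_C = β·I_B = 3.63 mA.
But then V_CE = 12 − 3.63×5.6 = -8.33 V < V_CE(sat) = 0.2 V — impossible in the active region.
So the transistor is saturated. With V_CE = 0.2 V, I_C = (V_CC − 0.2)/R_C = 11.8/5.6 = 2.11 mA.
Check: β·I_B = 3.63 mA > I_C = 2.11 mA, confirming saturation.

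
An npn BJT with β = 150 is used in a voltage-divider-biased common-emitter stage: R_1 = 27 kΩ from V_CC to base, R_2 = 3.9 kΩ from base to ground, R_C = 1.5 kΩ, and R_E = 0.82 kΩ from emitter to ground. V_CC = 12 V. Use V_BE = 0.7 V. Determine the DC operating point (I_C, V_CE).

I_C ≈ 0.96 mA, V_CE ≈ 9.8 V

Thevenize the base divider: V_Th = V_CC·R_2/(R_1+R_2) = 12×3.9/30.9 = 1.51 V, R_Th = R_1‖R_2 = 3.41 kΩ.
Base-emitter loop: V_Th = I_B·R_Th + V_BE + (β+1)I_B·R_E, so I_B = (1.51 − 0.7) / (3.41 + 151×0.82) = 0.0064 mA.
I_C = β·I_B = 150×0.0064 = 0.96 mA, and I_E = (β+1)I_B = 0.967 mA.
V_CE = V_CC − I_C·R_C − I_E·R_E = 12 − 0.96×1.5 − 0.967×0.82 = 9.77 V.
V_CE = 9.77 V > 0.2 V confirms active-region operation.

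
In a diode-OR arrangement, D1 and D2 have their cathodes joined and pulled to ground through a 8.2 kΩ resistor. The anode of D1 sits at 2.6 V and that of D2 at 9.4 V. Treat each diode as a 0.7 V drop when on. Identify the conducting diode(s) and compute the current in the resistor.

Only D2 conducts; I_R ≈ 1.1 mA

Assume both conduct. Then node N would need to be at both 2.6−0.7 = 1.9 V and 9.4−0.7 = 8.7 V, which is impossible.
Assume only D2 conducts: V_N = 9.4 − 0.7 = 8.7 V, so I_R = 8.7/8.2 = 1.06 mA.
Check D1: its anode-to-cathode voltage is 2.6 − 8.7 = -6.1 V < 0.7 V, so it is off. The assumption is consistent.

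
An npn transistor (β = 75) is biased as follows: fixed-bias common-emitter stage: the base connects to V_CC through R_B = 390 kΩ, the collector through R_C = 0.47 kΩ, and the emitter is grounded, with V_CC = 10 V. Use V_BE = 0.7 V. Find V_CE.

V_CE ≈ 9.2 V

Base loop: V_CC = I_B·R_B + V_BE, so I_B = (10 − 0.7)/390 kΩ = 0.0238 mA.
In the active region I_C = β·I_B = 75 × 0.0238 = 1.79 mA.
Collector loop: V_CE = V_CC − I_C·R_C = 10 − 1.79×0.47 = 9.16 V.
Since V_CE = 9.16 V > V_CE(sat) ≈ 0.2 V, the transistor is in the active region as assumed.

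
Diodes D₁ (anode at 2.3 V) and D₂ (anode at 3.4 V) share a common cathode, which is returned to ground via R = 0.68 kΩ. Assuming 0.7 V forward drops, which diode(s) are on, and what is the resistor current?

Only D₂ conducts; I_R ≈ 4 mA

Assume both conduct. Then node N would need to be at both 2.3−0.7 = 1.6 V and 3.4−0.7 = 2.7 V, which is impossible.
Assume only D₂ conducts: V_N = 3.4 − 0.7 = 2.7 V, so I_R = 2.7/0.68 = 3.97 mA.
Check D₁: its anode-to-cathode voltage is 2.3 − 2.7 = -0.4 V < 0.7 V, so it is off. The assumption is consistent.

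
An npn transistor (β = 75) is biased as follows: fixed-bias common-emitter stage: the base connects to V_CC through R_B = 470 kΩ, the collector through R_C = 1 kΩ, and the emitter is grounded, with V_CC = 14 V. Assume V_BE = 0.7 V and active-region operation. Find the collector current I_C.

Base loop: V_CC = I_B·R_B + V_BE, so I_B = (14 − 0.7)/470 kΩ = 0.0283 mA.
In the active region I_C = β·I_B = 75 × 0.0283 = 2.12 mA.
Collector loop: V_CE = V_CC − I_C·R_C = 14 − 2.12×1 = 11.9 V.
Since V_CE = 11.9 V > V_CE(sat) ≈ 0.2 V, the transistor is in the active region as assumed.

I_C ≈ 2.1 mA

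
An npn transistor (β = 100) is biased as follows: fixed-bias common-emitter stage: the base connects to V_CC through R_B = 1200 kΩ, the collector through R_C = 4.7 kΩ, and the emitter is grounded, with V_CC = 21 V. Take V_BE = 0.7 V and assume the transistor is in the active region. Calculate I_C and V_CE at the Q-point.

Base loop: V_CC = I_B·R_B + V_BE, so I_B = (21 − 0.7)/1200 kΩ = 0.0169 mA.
In the active region I_C = β·I_B = 100 × 0.0169 = 1.69 mA.
Collector loop: V_CE = V_CC − I_C·R_C = 21 − 1.69×4.7 = 13 V.
Since V_CE = 13 V > V_CE(sat) ≈ 0.2 V, the transistor is in the active region as assumed.

I_C ≈ 1.7 mA, V_CE ≈ 13 V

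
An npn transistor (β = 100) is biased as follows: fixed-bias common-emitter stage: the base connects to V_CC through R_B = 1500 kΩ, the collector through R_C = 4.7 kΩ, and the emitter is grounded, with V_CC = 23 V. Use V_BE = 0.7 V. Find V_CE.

Base loop: V_CC = I_B·R_B + V_BE, so I_B = (23 − 0.7)/1500 kΩ = 0.0149 mA.
In the active region I_C = β·I_B = 100 × 0.0149 = 1.49 mA.
Collector loop: V_CE = V_CC − I_C·R_C = 23 − 1.49×4.7 = 16 V.
Since V_CE = 16 V > V_CE(sat) ≈ 0.2 V, the transistor is in the active region as assumed.

V_CE ≈ 16 V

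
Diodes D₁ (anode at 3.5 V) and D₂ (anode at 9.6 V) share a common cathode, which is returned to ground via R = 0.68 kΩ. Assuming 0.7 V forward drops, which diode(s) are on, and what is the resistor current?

Assume both conduct. Then node N would need to be at both 3.5−0.7 = 2.8 V and 9.6−0.7 = 8.9 V, which is impossible.
Assume only D₂ conducts: V_N = 9.6 − 0.7 = 8.9 V, so I_R = 8.9/0.68 = 13.1 mA.
Check D₁: its anode-to-cathode voltage is 3.5 − 8.9 = -5.4 V < 0.7 V, so it is off. The assumption is consistent.

Only D₂ conducts; I_R ≈ 13 mA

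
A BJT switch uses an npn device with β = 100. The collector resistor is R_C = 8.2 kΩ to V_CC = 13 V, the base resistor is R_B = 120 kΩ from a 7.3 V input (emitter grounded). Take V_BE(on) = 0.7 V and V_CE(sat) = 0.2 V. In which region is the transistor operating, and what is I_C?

saturation; I_C ≈ 1.6 mA

Assume active: I_B = (7.3 − 0.7)/120 = 0.055 mA, giving I_C = β·I_B = 5.5 mA.
But then V_CE = 13 − 5.5×8.2 = -32.1 V < V_CE(sat) = 0.2 V — impossible in the active region.
So the transistor is saturated. With V_CE = 0.2 V, I_C = (V_CC − 0.2)/R_C = 12.8/8.2 = 1.56 mA.
Check: β·I_B = 5.5 mA > I_C = 1.56 mA, confirming saturation.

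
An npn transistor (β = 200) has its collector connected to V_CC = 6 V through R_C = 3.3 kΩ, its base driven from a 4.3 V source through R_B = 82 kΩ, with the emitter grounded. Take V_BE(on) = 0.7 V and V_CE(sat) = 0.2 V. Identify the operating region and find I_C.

saturation; I_C ≈ 1.8 mA

Assume active: I_B = (4.3 − 0.7)/82 = 0.0439 mA, giving I_C = β·I_B = 8.78 mA.
But then V_CE = 6 − 8.78×3.3 = -23 V < V_CE(sat) = 0.2 V — impossible in the active region.
So the transistor is saturated. With V_CE = 0.2 V, I_C = (V_CC − 0.2)/R_C = 5.8/3.3 = 1.76 mA.
Check: β·I_B = 8.78 mA > I_C = 1.76 mA, confirming saturation.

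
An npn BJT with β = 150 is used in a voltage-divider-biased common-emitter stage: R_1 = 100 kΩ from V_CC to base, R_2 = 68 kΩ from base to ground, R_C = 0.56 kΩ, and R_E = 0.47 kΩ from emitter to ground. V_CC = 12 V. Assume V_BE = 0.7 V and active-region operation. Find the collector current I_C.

Thevenize the base divider: V_Th = V_CC·R_2/(R_1+R_2) = 12×68/168 = 4.86 V, R_Th = R_1‖R_2 = 40.5 kΩ.
Base-emitter loop: V_Th = I_B·R_Th + V_BE + (β+1)I_B·R_E, so I_B = (4.86 − 0.7) / (40.5 + 151×0.47) = 0.0373 mA.
I_C = β·I_B = 150×0.0373 = 5.6 mA, and I_E = (β+1)I_B = 5.63 mA.
V_CE = V_CC − I_C·R_C − I_E·R_E = 12 − 5.6×0.56 − 5.63×0.47 = 6.22 V.
V_CE = 6.22 V > 0.2 V confirms active-region operation.

I_C ≈ 5.6 mA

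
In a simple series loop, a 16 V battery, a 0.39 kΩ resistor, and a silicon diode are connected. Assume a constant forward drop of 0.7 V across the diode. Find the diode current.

KVL around the loop: 16 = V_D + I·R = 0.7 + I × 0.39 kΩ.
So I = (16 − 0.7) / 0.39 kΩ = 15.3 / 0.39 = 39.2 mA.

I ≈ 39 mA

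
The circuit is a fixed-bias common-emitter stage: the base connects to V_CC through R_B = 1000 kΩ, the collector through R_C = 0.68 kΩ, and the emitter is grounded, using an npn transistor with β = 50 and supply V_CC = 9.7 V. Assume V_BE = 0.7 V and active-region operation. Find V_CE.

V_CE ≈ 9.4 V

Base loop: V_CC = I_B·R_B + V_BE, so I_B = (9.7 − 0.7)/1000 kΩ = 0.009 mA.
In the active region I_C = β·I_B = 50 × 0.009 = 0.45 mA.
Collector loop: V_CE = V_CC − I_C·R_C = 9.7 − 0.45×0.68 = 9.39 V.
Since V_CE = 9.39 V > V_CE(sat) ≈ 0.2 V, the transistor is in the active region as assumed.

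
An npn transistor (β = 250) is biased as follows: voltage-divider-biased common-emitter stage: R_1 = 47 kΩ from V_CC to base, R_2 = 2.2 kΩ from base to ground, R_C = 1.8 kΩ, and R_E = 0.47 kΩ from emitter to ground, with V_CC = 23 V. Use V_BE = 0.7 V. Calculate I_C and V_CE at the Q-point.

I_C ≈ 0.68 mA, V_CE ≈ 21 V

Thevenize the base divider: V_Th = V_CC·R_2/(R_1+R_2) = 23×2.2/49.2 = 1.03 V, R_Th = R_1‖R_2 = 2.1 kΩ.
Base-emitter loop: V_Th = I_B·R_Th + V_BE + (β+1)I_B·R_E, so I_B = (1.03 − 0.7) / (2.1 + 251×0.47) = 0.00274 mA.
I_C = β·I_B = 250×0.00274 = 0.684 mA, and I_E = (β+1)I_B = 0.687 mA.
V_CE = V_CC − I_C·R_C − I_E·R_E = 23 − 0.684×1.8 − 0.687×0.47 = 21.4 V.
V_CE = 21.4 V > 0.2 V confirms active-region operation.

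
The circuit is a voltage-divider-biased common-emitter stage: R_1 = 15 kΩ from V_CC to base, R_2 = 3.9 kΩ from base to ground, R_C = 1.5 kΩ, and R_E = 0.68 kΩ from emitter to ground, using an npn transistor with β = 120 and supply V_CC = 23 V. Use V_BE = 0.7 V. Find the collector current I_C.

I_C ≈ 5.7 mA

Thevenize the base divider: V_Th = V_CC·R_2/(R_1+R_2) = 23×3.9/18.9 = 4.75 V, R_Th = R_1‖R_2 = 3.1 kΩ.
Base-emitter loop: V_Th = I_B·R_Th + V_BE + (β+1)I_B·R_E, so I_B = (4.75 − 0.7) / (3.1 + 121×0.68) = 0.0474 mA.
I_C = β·I_B = 120×0.0474 = 5.69 mA, and I_E = (β+1)I_B = 5.73 mA.
V_CE = V_CC − I_C·R_C − I_E·R_E = 23 − 5.69×1.5 − 5.73×0.68 = 10.6 V.
V_CE = 10.6 V > 0.2 V confirms active-region operation.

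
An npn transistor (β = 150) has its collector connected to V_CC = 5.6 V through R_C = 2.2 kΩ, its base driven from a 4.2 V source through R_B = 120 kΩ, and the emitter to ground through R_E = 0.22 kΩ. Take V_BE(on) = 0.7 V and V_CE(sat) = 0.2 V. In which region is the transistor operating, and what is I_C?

saturation; I_C ≈ 2.2 mA

Assume active: I_B = (4.2 − 0.7)/(120 + 151×0.22) = 0.0228 mA, I_C = β·I_B = 3.43 mA.
Then V_CE = 5.6 − 3.43×2.2 − 3.45×0.22 = -2.7 V < 0.2 V — the active assumption fails.
Re-solve with V_CE = 0.2 V. KCL at the emitter: V_E/R_E = (V_BB−0.7−V_E)/R_B + (V_CC−0.2−V_E)/R_C, giving V_E = 0.496 V.
I_C = (V_CC − 0.2 − V_E)/R_C = (5.4 − 0.496)/2.2 = 2.23 mA.
Check: I_B = (3.5 − 0.496)/120 = 0.025 mA, and β·I_B = 3.76 mA > I_C, confirming saturation.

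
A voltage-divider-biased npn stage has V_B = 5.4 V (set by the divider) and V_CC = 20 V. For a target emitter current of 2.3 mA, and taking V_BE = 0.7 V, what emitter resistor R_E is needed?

V_E = V_B − V_BE = 5.4 − 0.7 = 4.7 V.
R_E = V_E / I_E = 4.7 / 2.3 = 2.04 kΩ.

R_E ≈ 2 kΩ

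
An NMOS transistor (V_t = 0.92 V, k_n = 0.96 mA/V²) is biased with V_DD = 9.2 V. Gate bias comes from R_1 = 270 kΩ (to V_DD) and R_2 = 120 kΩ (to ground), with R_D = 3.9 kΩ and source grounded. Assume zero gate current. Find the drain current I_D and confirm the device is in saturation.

I_D ≈ 1.8 mA

V_G = V_DD·R_2/(R_1+R_2) = 9.2×120/390 = 2.83 V. With the source grounded, V_GS = V_G = 2.83 V.
Assume saturation: I_D = (k_n/2)(V_GS − V_t)² = (0.96/2)×(2.83 − 0.92)² = 0.48×1.91² = 1.75 mA.
V_DS = V_DD − I_D·R_D = 9.2 − 1.75×3.9 = 2.37 V.
Saturation requires V_DS ≥ V_GS − V_t = 1.91 V; 2.37 ≥ 1.91 ✓.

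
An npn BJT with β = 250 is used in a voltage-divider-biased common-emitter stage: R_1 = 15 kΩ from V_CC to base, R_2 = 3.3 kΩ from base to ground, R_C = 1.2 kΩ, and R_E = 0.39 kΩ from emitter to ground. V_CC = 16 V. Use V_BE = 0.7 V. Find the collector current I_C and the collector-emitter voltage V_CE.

Thevenize the base divider: V_Th = V_CC·R_2/(R_1+R_2) = 16×3.3/18.3 = 2.89 V, R_Th = R_1‖R_2 = 2.7 kΩ.
Base-emitter loop: V_Th = I_B·R_Th + V_BE + (β+1)I_B·R_E, so I_B = (2.89 − 0.7) / (2.7 + 251×0.39) = 0.0217 mA.
I_C = β·I_B = 250×0.0217 = 5.43 mA, and I_E = (β+1)I_B = 5.45 mA.
V_CE = V_CC − I_C·R_C − I_E·R_E = 16 − 5.43×1.2 − 5.45×0.39 = 7.36 V.
V_CE = 7.36 V > 0.2 V confirms active-region operation.

I_C ≈ 5.4 mA, V_CE ≈ 7.4 V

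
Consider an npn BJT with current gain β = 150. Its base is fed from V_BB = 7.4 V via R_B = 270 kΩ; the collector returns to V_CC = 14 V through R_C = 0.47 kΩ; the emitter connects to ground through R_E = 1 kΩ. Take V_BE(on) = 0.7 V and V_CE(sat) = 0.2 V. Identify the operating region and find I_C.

Assume active. Base-emitter loop: I_B = (V_BB − V_BE)/(R_B + (β+1)R_E) = (7.4 − 0.7)/(270 + 151×1) = 0.0159 mA.
I_C = β·I_B = 150×0.0159 = 2.39 mA.
V_CE = V_CC − I_C·R_C − I_E·R_E = 14 − 2.39×0.47 − 2.4×1 = 10.5 V > V_CE(sat), so the active-region assumption holds.

active; I_C ≈ 2.4 mA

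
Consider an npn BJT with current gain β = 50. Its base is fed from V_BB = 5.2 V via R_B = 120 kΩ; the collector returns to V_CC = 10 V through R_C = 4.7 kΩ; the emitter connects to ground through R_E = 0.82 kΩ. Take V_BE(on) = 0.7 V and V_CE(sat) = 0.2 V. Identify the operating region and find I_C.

Assume active. Base-emitter loop: I_B = (V_BB − V_BE)/(R_B + (β+1)R_E) = (5.2 − 0.7)/(120 + 51×0.82) = 0.0278 mA.
I_C = β·I_B = 50×0.0278 = 1.39 mA.
V_CE = V_CC − I_C·R_C − I_E·R_E = 10 − 1.39×4.7 − 1.42×0.82 = 2.3 V > V_CE(sat), so the active-region assumption holds.

active; I_C ≈ 1.4 mA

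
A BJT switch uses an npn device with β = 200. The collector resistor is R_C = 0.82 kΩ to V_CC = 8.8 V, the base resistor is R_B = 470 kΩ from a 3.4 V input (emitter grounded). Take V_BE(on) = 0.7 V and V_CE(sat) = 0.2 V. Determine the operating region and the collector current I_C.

active; I_C ≈ 1.1 mA

Assume active. Base-emitter loop: I_B = (V_BB − V_BE)/R_B = (3.4 − 0.7)/470 = 0.00574 mA.
I_C = β·I_B = 200×0.00574 = 1.15 mA.
V_CE = V_CC − I_C·R_C = 8.8 − 1.15×0.82 = 7.86 V > V_CE(sat), so the active-region assumption holds.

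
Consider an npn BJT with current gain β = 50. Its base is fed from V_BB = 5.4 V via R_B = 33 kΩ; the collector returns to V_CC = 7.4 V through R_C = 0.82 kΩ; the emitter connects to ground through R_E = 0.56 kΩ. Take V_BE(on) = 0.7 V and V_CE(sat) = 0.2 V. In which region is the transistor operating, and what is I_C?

active; I_C ≈ 3.8 mA

Assume active. Base-emitter loop: I_B = (V_BB − V_BE)/(R_B + (β+1)R_E) = (5.4 − 0.7)/(33 + 51×0.56) = 0.0763 mA.
I_C = β·I_B = 50×0.0763 = 3.82 mA.
V_CE = V_CC − I_C·R_C − I_E·R_E = 7.4 − 3.82×0.82 − 3.89×0.56 = 2.09 V > V_CE(sat), so the active-region assumption holds.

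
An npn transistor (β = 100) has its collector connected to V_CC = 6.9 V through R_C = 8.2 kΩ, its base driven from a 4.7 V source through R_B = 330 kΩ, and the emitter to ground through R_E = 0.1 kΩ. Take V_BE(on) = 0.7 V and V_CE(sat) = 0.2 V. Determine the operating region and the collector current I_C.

Assume active: I_B = (4.7 − 0.7)/(330 + 101×0.1) = 0.0118 mA, I_C = β·I_B = 1.18 mA.
Then V_CE = 6.9 − 1.18×8.2 − 1.19×0.1 = -2.86 V < 0.2 V — the active assumption fails.
Re-solve with V_CE = 0.2 V. KCL at the emitter: V_E/R_E = (V_BB−0.7−V_E)/R_B + (V_CC−0.2−V_E)/R_C, giving V_E = 0.0819 V.
I_C = (V_CC − 0.2 − V_E)/R_C = (6.7 − 0.0819)/8.2 = 0.807 mA.
Check: I_B = (4 − 0.0819)/330 = 0.0119 mA, and β·I_B = 1.19 mA > I_C, confirming saturation.

saturation; I_C ≈ 0.81 mA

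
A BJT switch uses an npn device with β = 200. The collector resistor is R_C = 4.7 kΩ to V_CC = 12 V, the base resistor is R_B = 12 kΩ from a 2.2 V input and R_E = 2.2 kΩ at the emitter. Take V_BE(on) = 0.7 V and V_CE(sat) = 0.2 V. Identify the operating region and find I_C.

active; I_C ≈ 0.66 mA

Assume active. Base-emitter loop: I_B = (V_BB − V_BE)/(R_B + (β+1)R_E) = (2.2 − 0.7)/(12 + 201×2.2) = 0.0033 mA.
I_C = β·I_B = 200×0.0033 = 0.661 mA.
V_CE = V_CC − I_C·R_C − I_E·R_E = 12 − 0.661×4.7 − 0.664×2.2 = 7.44 V > V_CE(sat), so the active-region assumption holds.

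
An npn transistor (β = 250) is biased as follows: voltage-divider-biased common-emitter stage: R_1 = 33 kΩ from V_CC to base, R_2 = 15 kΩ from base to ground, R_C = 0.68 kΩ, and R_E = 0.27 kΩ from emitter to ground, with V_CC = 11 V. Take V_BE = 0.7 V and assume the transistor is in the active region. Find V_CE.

Thevenize the base divider: V_Th = V_CC·R_2/(R_1+R_2) = 11×15/48 = 3.44 V, R_Th = R_1‖R_2 = 10.3 kΩ.
Base-emitter loop: V_Th = I_B·R_Th + V_BE + (β+1)I_B·R_E, so I_B = (3.44 − 0.7) / (10.3 + 251×0.27) = 0.0351 mA.
I_C = β·I_B = 250×0.0351 = 8.76 mA, and I_E = (β+1)I_B = 8.8 mA.
V_CE = V_CC − I_C·R_C − I_E·R_E = 11 − 8.76×0.68 − 8.8×0.27 = 2.66 V.
V_CE = 2.66 V > 0.2 V confirms active-region operation.

V_CE ≈ 2.7 V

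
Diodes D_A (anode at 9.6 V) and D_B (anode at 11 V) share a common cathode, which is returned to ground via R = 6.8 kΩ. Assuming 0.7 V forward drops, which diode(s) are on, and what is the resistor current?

Only D_B conducts; I_R ≈ 1.5 mA

Assume both conduct. Then node N would need to be at both 9.6−0.7 = 8.9 V and 11−0.7 = 10.3 V, which is impossible.
Assume only D_B conducts: V_N = 11 − 0.7 = 10.3 V, so I_R = 10.3/6.8 = 1.51 mA.
Check D_A: its anode-to-cathode voltage is 9.6 − 10.3 = -0.7 V < 0.7 V, so it is off. The assumption is consistent.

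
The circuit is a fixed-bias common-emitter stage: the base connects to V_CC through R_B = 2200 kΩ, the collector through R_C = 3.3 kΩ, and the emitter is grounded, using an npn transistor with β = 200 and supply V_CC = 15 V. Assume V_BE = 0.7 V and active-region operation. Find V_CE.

V_CE ≈ 11 V

Base loop: V_CC = I_B·R_B + V_BE, so I_B = (15 − 0.7)/2200 kΩ = 0.0065 mA.
In the active region I_C = β·I_B = 200 × 0.0065 = 1.3 mA.
Collector loop: V_CE = V_CC − I_C·R_C = 15 − 1.3×3.3 = 10.7 V.
Since V_CE = 10.7 V > V_CE(sat) ≈ 0.2 V, the transistor is in the active region as assumed.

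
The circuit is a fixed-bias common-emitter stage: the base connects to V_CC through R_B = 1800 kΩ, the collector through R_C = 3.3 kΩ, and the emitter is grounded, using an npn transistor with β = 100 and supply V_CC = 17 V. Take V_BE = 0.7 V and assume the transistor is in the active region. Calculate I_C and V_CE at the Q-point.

I_C ≈ 0.91 mA, V_CE ≈ 14 V

Base loop: V_CC = I_B·R_B + V_BE, so I_B = (17 − 0.7)/1800 kΩ = 0.00906 mA.
In the active region I_C = β·I_B = 100 × 0.00906 = 0.906 mA.
Collector loop: V_CE = V_CC − I_C·R_C = 17 − 0.906×3.3 = 14 V.
Since V_CE = 14 V > V_CE(sat) ≈ 0.2 V, the transistor is in the active region as assumed.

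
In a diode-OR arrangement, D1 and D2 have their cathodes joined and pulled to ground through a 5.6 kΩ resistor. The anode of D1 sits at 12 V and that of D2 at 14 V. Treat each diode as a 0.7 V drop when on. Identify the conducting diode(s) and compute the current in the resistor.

Only D2 conducts; I_R ≈ 2.4 mA

Assume both conduct. Then node N would need to be at both 12−0.7 = 11.3 V and 14−0.7 = 13.3 V, which is impossible.
Assume only D2 conducts: V_N = 14 − 0.7 = 13.3 V, so I_R = 13.3/5.6 = 2.38 mA.
Check D1: its anode-to-cathode voltage is 12 − 13.3 = -1.3 V < 0.7 V, so it is off. The assumption is consistent.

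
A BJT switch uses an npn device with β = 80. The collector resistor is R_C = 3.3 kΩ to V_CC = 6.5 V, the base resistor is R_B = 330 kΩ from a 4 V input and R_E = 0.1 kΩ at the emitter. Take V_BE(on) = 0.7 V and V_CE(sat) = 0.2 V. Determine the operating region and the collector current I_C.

Assume active. Base-emitter loop: I_B = (V_BB − V_BE)/(R_B + (β+1)R_E) = (4 − 0.7)/(330 + 81×0.1) = 0.00976 mA.
I_C = β·I_B = 80×0.00976 = 0.781 mA.
V_CE = V_CC − I_C·R_C − I_E·R_E = 6.5 − 0.781×3.3 − 0.791×0.1 = 3.84 V > V_CE(sat), so the active-region assumption holds.

active; I_C ≈ 0.78 mA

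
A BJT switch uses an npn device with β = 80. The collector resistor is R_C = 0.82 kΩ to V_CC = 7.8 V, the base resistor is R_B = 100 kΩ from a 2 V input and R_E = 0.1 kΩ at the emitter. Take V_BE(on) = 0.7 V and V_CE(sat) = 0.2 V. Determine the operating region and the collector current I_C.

Assume active. Base-emitter loop: I_B = (V_BB − V_BE)/(R_B + (β+1)R_E) = (2 − 0.7)/(100 + 81×0.1) = 0.012 mA.
I_C = β·I_B = 80×0.012 = 0.962 mA.
V_CE = V_CC − I_C·R_C − I_E·R_E = 7.8 − 0.962×0.82 − 0.974×0.1 = 6.91 V > V_CE(sat), so the active-region assumption holds.

active; I_C ≈ 0.96 mA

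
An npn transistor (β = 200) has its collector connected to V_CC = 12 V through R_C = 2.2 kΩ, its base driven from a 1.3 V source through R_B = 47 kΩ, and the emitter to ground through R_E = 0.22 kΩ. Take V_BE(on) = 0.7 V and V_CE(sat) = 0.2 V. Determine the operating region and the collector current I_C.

Assume active. Base-emitter loop: I_B = (V_BB − V_BE)/(R_B + (β+1)R_E) = (1.3 − 0.7)/(47 + 201×0.22) = 0.00658 mA.
I_C = β·I_B = 200×0.00658 = 1.32 mA.
V_CE = V_CC − I_C·R_C − I_E·R_E = 12 − 1.32×2.2 − 1.32×0.22 = 8.82 V > V_CE(sat), so the active-region assumption holds.

active; I_C ≈ 1.3 mA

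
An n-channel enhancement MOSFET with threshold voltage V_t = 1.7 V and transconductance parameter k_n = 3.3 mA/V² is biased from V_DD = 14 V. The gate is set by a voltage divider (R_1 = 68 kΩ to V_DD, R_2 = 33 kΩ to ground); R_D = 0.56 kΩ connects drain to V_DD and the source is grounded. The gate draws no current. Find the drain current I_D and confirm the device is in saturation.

I_D ≈ 14 mA

V_G = V_DD·R_2/(R_1+R_2) = 14×33/101 = 4.57 V. With the source grounded, V_GS = V_G = 4.57 V.
Assume saturation: I_D = (k_n/2)(V_GS − V_t)² = (3.3/2)×(4.57 − 1.7)² = 1.65×2.87² = 13.6 mA.
V_DS = V_DD − I_D·R_D = 14 − 13.6×0.56 = 6.37 V.
Saturation requires V_DS ≥ V_GS − V_t = 2.87 V; 6.37 ≥ 2.87 ✓.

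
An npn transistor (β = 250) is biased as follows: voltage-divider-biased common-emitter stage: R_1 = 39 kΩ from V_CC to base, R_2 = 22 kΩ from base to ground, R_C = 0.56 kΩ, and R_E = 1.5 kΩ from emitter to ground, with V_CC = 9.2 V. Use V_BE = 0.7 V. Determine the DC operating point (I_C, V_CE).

I_C ≈ 1.7 mA, V_CE ≈ 5.7 V

Thevenize the base divider: V_Th = V_CC·R_2/(R_1+R_2) = 9.2×22/61 = 3.32 V, R_Th = R_1‖R_2 = 14.1 kΩ.
Base-emitter loop: V_Th = I_B·R_Th + V_BE + (β+1)I_B·R_E, so I_B = (3.32 − 0.7) / (14.1 + 251×1.5) = 0.0067 mA.
I_C = β·I_B = 250×0.0067 = 1.68 mA, and I_E = (β+1)I_B = 1.68 mA.
V_CE = V_CC − I_C·R_C − I_E·R_E = 9.2 − 1.68×0.56 − 1.68×1.5 = 5.74 V.
V_CE = 5.74 V > 0.2 V confirms active-region operation.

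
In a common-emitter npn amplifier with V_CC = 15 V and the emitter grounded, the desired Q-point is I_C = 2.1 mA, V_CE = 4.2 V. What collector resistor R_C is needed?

R_C ≈ 5.1 kΩ

Collector loop: V_CC = I_C·R_C + V_CE.
R_C = (V_CC − V_CE)/I_C = (15 − 4.2)/2.1 = 5.14 kΩ.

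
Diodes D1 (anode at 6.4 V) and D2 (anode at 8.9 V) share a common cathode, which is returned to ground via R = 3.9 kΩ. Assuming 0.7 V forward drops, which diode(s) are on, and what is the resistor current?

Assume both conduct. Then node N would need to be at both 6.4−0.7 = 5.7 V and 8.9−0.7 = 8.2 V, which is impossible.
Assume only D2 conducts: V_N = 8.9 − 0.7 = 8.2 V, so I_R = 8.2/3.9 = 2.1 mA.
Check D1: its anode-to-cathode voltage is 6.4 − 8.2 = -1.8 V < 0.7 V, so it is off. The assumption is consistent.

Only D2 conducts; I_R ≈ 2.1 mA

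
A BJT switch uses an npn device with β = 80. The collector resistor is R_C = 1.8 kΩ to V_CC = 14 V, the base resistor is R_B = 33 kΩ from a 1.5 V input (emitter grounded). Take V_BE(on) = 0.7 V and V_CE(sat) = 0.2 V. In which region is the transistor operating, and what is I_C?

active; I_C ≈ 1.9 mA

Assume active. Base-emitter loop: I_B = (V_BB − V_BE)/R_B = (1.5 − 0.7)/33 = 0.0242 mA.
I_C = β·I_B = 80×0.0242 = 1.94 mA.
V_CE = V_CC − I_C·R_C = 14 − 1.94×1.8 = 10.5 V > V_CE(sat), so the active-region assumption holds.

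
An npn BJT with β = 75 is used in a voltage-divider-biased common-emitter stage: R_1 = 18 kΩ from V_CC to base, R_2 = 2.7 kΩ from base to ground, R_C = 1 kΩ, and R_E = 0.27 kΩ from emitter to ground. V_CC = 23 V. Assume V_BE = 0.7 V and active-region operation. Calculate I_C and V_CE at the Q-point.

Thevenize the base divider: V_Th = V_CC·R_2/(R_1+R_2) = 23×2.7/20.7 = 3 V, R_Th = R_1‖R_2 = 2.35 kΩ.
Base-emitter loop: V_Th = I_B·R_Th + V_BE + (β+1)I_B·R_E, so I_B = (3 − 0.7) / (2.35 + 76×0.27) = 0.101 mA.
I_C = β·I_B = 75×0.101 = 7.54 mA, and I_E = (β+1)I_B = 7.64 mA.
V_CE = V_CC − I_C·R_C − I_E·R_E = 23 − 7.54×1 − 7.64×0.27 = 13.4 V.
V_CE = 13.4 V > 0.2 V confirms active-region operation.

I_C ≈ 7.5 mA, V_CE ≈ 13 V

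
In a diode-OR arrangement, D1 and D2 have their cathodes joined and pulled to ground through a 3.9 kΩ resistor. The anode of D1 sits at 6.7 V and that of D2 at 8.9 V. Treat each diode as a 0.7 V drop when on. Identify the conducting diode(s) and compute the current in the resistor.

Assume both conduct. Then node N would need to be at both 6.7−0.7 = 6 V and 8.9−0.7 = 8.2 V, which is impossible.
Assume only D2 conducts: V_N = 8.9 − 0.7 = 8.2 V, so I_R = 8.2/3.9 = 2.1 mA.
Check D1: its anode-to-cathode voltage is 6.7 − 8.2 = -1.5 V < 0.7 V, so it is off. The assumption is consistent.

Only D2 conducts; I_R ≈ 2.1 mA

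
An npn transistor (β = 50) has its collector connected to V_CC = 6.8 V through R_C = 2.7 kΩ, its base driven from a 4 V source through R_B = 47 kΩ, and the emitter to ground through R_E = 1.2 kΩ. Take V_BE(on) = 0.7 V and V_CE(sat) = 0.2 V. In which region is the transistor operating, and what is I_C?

Assume active. Base-emitter loop: I_B = (V_BB − V_BE)/(R_B + (β+1)R_E) = (4 − 0.7)/(47 + 51×1.2) = 0.0305 mA.
I_C = β·I_B = 50×0.0305 = 1.52 mA.
V_CE = V_CC − I_C·R_C − I_E·R_E = 6.8 − 1.52×2.7 − 1.56×1.2 = 0.816 V > V_CE(sat), so the active-region assumption holds.

active; I_C ≈ 1.5 mA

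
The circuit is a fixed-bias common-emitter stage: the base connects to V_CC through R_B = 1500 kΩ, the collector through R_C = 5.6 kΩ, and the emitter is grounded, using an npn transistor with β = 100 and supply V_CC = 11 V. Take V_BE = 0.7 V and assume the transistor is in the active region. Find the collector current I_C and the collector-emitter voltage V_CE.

Base loop: V_CC = I_B·R_B + V_BE, so I_B = (11 − 0.7)/1500 kΩ = 0.00687 mA.
In the active region I_C = β·I_B = 100 × 0.00687 = 0.687 mA.
Collector loop: V_CE = V_CC − I_C·R_C = 11 − 0.687×5.6 = 7.15 V.
Since V_CE = 7.15 V > V_CE(sat) ≈ 0.2 V, the transistor is in the active region as assumed.

I_C ≈ 0.69 mA, V_CE ≈ 7.2 V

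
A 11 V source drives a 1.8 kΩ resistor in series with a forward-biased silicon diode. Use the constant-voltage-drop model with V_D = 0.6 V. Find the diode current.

KVL around the loop: 11 = V_D + I·R = 0.6 + I × 1.8 kΩ.
So I = (11 − 0.6) / 1.8 kΩ = 10.4 / 1.8 = 5.78 mA.

I ≈ 5.8 mA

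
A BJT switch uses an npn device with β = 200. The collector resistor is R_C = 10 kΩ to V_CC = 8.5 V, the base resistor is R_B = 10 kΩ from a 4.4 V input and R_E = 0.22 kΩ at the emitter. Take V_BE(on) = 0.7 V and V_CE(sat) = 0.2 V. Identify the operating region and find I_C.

saturation; I_C ≈ 0.8 mA

Assume active: I_B = (4.4 − 0.7)/(10 + 201×0.22) = 0.0682 mA, I_C = β·I_B = 13.6 mA.
Then V_CE = 8.5 − 13.6×10 − 13.7×0.22 = -131 V < 0.2 V — the active assumption fails.
Re-solve with V_CE = 0.2 V. KCL at the emitter: V_E/R_E = (V_BB−0.7−V_E)/R_B + (V_CC−0.2−V_E)/R_C, giving V_E = 0.253 V.
I_C = (V_CC − 0.2 − V_E)/R_C = (8.3 − 0.253)/10 = 0.805 mA.
Check: I_B = (3.7 − 0.253)/10 = 0.345 mA, and β·I_B = 68.9 mA > I_C, confirming saturation.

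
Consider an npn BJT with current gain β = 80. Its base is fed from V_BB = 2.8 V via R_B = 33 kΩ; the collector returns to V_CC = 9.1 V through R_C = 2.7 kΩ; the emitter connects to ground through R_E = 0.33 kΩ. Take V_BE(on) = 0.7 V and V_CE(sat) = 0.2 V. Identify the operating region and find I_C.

Assume active. Base-emitter loop: I_B = (V_BB − V_BE)/(R_B + (β+1)R_E) = (2.8 − 0.7)/(33 + 81×0.33) = 0.0352 mA.
I_C = β·I_B = 80×0.0352 = 2.81 mA.
V_CE = V_CC − I_C·R_C − I_E·R_E = 9.1 − 2.81×2.7 − 2.85×0.33 = 0.566 V > V_CE(sat), so the active-region assumption holds.

active; I_C ≈ 2.8 mA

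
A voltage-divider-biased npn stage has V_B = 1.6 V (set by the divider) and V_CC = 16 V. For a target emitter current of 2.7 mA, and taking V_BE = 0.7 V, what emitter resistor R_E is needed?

V_E = V_B − V_BE = 1.6 − 0.7 = 0.9 V.
R_E = V_E / I_E = 0.9 / 2.7 = 0.333 kΩ.

R_E ≈ 0.33 kΩ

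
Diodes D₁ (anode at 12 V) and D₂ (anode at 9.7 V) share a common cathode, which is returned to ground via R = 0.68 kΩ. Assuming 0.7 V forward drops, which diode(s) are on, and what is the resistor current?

Assume both conduct. Then node N would need to be at both 12−0.7 = 11.3 V and 9.7−0.7 = 9 V, which is impossible.
Assume only D₁ conducts: V_N = 12 − 0.7 = 11.3 V, so I_R = 11.3/0.68 = 16.6 mA.
Check D₂: its anode-to-cathode voltage is 9.7 − 11.3 = -1.6 V < 0.7 V, so it is off. The assumption is consistent.

Only D₁ conducts; I_R ≈ 17 mA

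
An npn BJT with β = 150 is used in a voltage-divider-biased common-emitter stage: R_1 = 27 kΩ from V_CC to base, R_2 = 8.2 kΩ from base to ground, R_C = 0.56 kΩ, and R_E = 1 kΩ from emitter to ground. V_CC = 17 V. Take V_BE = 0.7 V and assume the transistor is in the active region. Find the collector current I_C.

Thevenize the base divider: V_Th = V_CC·R_2/(R_1+R_2) = 17×8.2/35.2 = 3.96 V, R_Th = R_1‖R_2 = 6.29 kΩ.
Base-emitter loop: V_Th = I_B·R_Th + V_BE + (β+1)I_B·R_E, so I_B = (3.96 − 0.7) / (6.29 + 151×1) = 0.0207 mA.
I_C = β·I_B = 150×0.0207 = 3.11 mA, and I_E = (β+1)I_B = 3.13 mA.
V_CE = V_CC − I_C·R_C − I_E·R_E = 17 − 3.11×0.56 − 3.13×1 = 12.1 V.
V_CE = 12.1 V > 0.2 V confirms active-region operation.

I_C ≈ 3.1 mA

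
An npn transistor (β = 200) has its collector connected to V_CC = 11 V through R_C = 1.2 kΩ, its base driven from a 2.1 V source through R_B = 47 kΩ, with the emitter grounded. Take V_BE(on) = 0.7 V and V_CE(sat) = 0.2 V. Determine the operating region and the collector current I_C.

active; I_C ≈ 6 mA

Assume active. Base-emitter loop: I_B = (V_BB − V_BE)/R_B = (2.1 − 0.7)/47 = 0.0298 mA.
I_C = β·I_B = 200×0.0298 = 5.96 mA.
V_CE = V_CC − I_C·R_C = 11 − 5.96×1.2 = 3.85 V > V_CE(sat), so the active-region assumption holds.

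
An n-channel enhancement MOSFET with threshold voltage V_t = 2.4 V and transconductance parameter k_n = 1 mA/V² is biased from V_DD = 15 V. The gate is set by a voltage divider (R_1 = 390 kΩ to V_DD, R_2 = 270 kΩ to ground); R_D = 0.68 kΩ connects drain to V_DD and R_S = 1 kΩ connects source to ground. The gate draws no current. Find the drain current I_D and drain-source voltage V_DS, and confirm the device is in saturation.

I_D ≈ 1.8 mA, V_DS ≈ 12 V

V_G = V_DD·R_2/(R_1+R_2) = 15×270/660 = 6.14 V.
Assume saturation: I_D = (k_n/2)(V_GS − V_t)² with V_GS = V_G − I_D·R_S = 6.14 − 1·I_D.
Substituting gives 0.5·I_D² − 4.74·I_D + 6.98 = 0, with roots I_D = 1.83 or 7.65 mA.
The root I_D = 7.65 mA gives V_GS = -1.51 V ≤ V_t, so take I_D = 1.83 mA.
Then V_GS = 4.31 V and V_DS = V_DD − I_D(R_D+R_S) = 15 − 1.83×1.68 = 11.9 V.
Saturation requires V_DS ≥ V_GS − V_t = 1.91 V; 11.9 ≥ 1.91 ✓.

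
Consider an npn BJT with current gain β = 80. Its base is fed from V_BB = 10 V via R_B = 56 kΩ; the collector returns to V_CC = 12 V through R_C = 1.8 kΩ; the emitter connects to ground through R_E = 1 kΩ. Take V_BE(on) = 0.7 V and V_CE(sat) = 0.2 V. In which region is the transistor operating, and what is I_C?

saturation; I_C ≈ 4.2 mA

Assume active: I_B = (10 − 0.7)/(56 + 81×1) = 0.0679 mA, I_C = β·I_B = 5.43 mA.
Then V_CE = 12 − 5.43×1.8 − 5.5×1 = -3.27 V < 0.2 V — the active assumption fails.
Re-solve with V_CE = 0.2 V. KCL at the emitter: V_E/R_E = (V_BB−0.7−V_E)/R_B + (V_CC−0.2−V_E)/R_C, giving V_E = 4.27 V.
I_C = (V_CC − 0.2 − V_E)/R_C = (11.8 − 4.27)/1.8 = 4.18 mA.
Check: I_B = (9.3 − 4.27)/56 = 0.0898 mA, and β·I_B = 7.18 mA > I_C, confirming saturation.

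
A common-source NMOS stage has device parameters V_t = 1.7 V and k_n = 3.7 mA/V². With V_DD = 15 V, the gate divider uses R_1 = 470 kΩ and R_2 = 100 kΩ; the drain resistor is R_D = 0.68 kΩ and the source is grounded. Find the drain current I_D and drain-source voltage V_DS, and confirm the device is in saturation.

V_G = V_DD·R_2/(R_1+R_2) = 15×100/570 = 2.63 V. With the source grounded, V_GS = V_G = 2.63 V.
Assume saturation: I_D = (k_n/2)(V_GS − V_t)² = (3.7/2)×(2.63 − 1.7)² = 1.85×0.932² = 1.61 mA.
V_DS = V_DD − I_D·R_D = 15 − 1.61×0.68 = 13.9 V.
Saturation requires V_DS ≥ V_GS − V_t = 0.932 V; 13.9 ≥ 0.932 ✓.

I_D ≈ 1.6 mA, V_DS ≈ 14 V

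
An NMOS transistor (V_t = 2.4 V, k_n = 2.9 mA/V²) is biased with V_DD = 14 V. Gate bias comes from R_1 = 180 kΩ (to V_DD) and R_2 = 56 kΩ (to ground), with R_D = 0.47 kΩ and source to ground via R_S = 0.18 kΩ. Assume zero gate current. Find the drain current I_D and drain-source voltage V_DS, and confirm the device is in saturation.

V_G = V_DD·R_2/(R_1+R_2) = 14×56/236 = 3.32 V.
Assume saturation: I_D = (k_n/2)(V_GS − V_t)² with V_GS = V_G − I_D·R_S = 3.32 − 0.18·I_D.
Substituting gives 0.047·I_D² − 1.48·I_D + 1.23 = 0, with roots I_D = 0.855 or 30.7 mA.
The root I_D = 30.7 mA gives V_GS = -2.2 V ≤ V_t, so take I_D = 0.855 mA.
Then V_GS = 3.17 V and V_DS = V_DD − I_D(R_D+R_S) = 14 − 0.855×0.65 = 13.4 V.
Saturation requires V_DS ≥ V_GS − V_t = 0.768 V; 13.4 ≥ 0.768 ✓.

I_D ≈ 0.86 mA, V_DS ≈ 13 V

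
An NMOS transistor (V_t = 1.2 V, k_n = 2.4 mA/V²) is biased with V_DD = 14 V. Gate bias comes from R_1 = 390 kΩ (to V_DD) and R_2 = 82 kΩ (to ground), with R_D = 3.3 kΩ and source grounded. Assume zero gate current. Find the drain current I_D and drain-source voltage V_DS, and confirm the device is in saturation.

I_D ≈ 1.8 mA, V_DS ≈ 8 V

V_G = V_DD·R_2/(R_1+R_2) = 14×82/472 = 2.43 V. With the source grounded, V_GS = V_G = 2.43 V.
Assume saturation: I_D = (k_n/2)(V_GS − V_t)² = (2.4/2)×(2.43 − 1.2)² = 1.2×1.23² = 1.82 mA.
V_DS = V_DD − I_D·R_D = 14 − 1.82×3.3 = 7.99 V.
Saturation requires V_DS ≥ V_GS − V_t = 1.23 V; 7.99 ≥ 1.23 ✓.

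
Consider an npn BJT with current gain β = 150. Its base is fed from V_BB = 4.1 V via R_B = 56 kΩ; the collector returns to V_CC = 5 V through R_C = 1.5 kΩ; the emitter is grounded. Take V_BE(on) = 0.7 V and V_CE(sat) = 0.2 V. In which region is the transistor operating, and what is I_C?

Assume active: I_B = (4.1 − 0.7)/56 = 0.0607 mA, giving I_C = β·I_B = 9.11 mA.
But then V_CE = 5 − 9.11×1.5 = -8.66 V < V_CE(sat) = 0.2 V — impossible in the active region.
So the transistor is saturated. With V_CE = 0.2 V, I_C = (V_CC − 0.2)/R_C = 4.8/1.5 = 3.2 mA.
Check: β·I_B = 9.11 mA > I_C = 3.2 mA, confirming saturation.

saturation; I_C ≈ 3.2 mA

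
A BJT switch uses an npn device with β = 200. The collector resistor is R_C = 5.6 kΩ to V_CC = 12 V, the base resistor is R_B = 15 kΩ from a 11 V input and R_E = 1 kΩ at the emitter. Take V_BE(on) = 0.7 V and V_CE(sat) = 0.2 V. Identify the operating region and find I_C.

Assume active: I_B = (11 − 0.7)/(15 + 201×1) = 0.0477 mA, I_C = β·I_B = 9.54 mA.
Then V_CE = 12 − 9.54×5.6 − 9.58×1 = -51 V < 0.2 V — the active assumption fails.
Re-solve with V_CE = 0.2 V. KCL at the emitter: V_E/R_E = (V_BB−0.7−V_E)/R_B + (V_CC−0.2−V_E)/R_C, giving V_E = 2.24 V.
I_C = (V_CC − 0.2 − V_E)/R_C = (11.8 − 2.24)/5.6 = 1.71 mA.
Check: I_B = (10.3 − 2.24)/15 = 0.537 mA, and β·I_B = 107 mA > I_C, confirming saturation.

saturation; I_C ≈ 1.7 mA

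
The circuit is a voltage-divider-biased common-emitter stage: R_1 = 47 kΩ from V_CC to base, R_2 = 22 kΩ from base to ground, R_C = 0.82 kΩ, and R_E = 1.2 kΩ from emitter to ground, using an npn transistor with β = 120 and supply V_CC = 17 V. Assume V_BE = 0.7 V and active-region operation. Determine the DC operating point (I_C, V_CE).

I_C ≈ 3.5 mA, V_CE ≈ 9.8 V

Thevenize the base divider: V_Th = V_CC·R_2/(R_1+R_2) = 17×22/69 = 5.42 V, R_Th = R_1‖R_2 = 15 kΩ.
Base-emitter loop: V_Th = I_B·R_Th + V_BE + (β+1)I_B·R_E, so I_B = (5.42 − 0.7) / (15 + 121×1.2) = 0.0295 mA.
I_C = β·I_B = 120×0.0295 = 3.54 mA, and I_E = (β+1)I_B = 3.57 mA.
V_CE = V_CC − I_C·R_C − I_E·R_E = 17 − 3.54×0.82 − 3.57×1.2 = 9.82 V.
V_CE = 9.82 V > 0.2 V confirms active-region operation.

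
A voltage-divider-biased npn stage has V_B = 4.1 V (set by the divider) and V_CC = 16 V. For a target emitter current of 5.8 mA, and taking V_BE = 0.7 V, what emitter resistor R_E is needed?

R_E ≈ 0.59 kΩ

V_E = V_B − V_BE = 4.1 − 0.7 = 3.4 V.
R_E = V_E / I_E = 3.4 / 5.8 = 0.586 kΩ.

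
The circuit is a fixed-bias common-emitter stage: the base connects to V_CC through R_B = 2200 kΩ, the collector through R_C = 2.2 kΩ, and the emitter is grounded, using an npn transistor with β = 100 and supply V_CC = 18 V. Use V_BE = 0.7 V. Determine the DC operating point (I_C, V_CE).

Base loop: V_CC = I_B·R_B + V_BE, so I_B = (18 − 0.7)/2200 kΩ = 0.00786 mA.
In the active region I_C = β·I_B = 100 × 0.00786 = 0.786 mA.
Collector loop: V_CE = V_CC − I_C·R_C = 18 − 0.786×2.2 = 16.3 V.
Since V_CE = 16.3 V > V_CE(sat) ≈ 0.2 V, the transistor is in the active region as assumed.

I_C ≈ 0.79 mA, V_CE ≈ 16 V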